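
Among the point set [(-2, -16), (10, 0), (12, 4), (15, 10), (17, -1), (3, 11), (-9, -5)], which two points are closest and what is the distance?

Computing all pairwise distances among 7 points:

d((-2, -16), (10, 0)) = 20.0
d((-2, -16), (12, 4)) = 24.4131
d((-2, -16), (15, 10)) = 31.0644
d((-2, -16), (17, -1)) = 24.2074
d((-2, -16), (3, 11)) = 27.4591
d((-2, -16), (-9, -5)) = 13.0384
d((10, 0), (12, 4)) = 4.4721 <-- minimum
d((10, 0), (15, 10)) = 11.1803
d((10, 0), (17, -1)) = 7.0711
d((10, 0), (3, 11)) = 13.0384
d((10, 0), (-9, -5)) = 19.6469
d((12, 4), (15, 10)) = 6.7082
d((12, 4), (17, -1)) = 7.0711
d((12, 4), (3, 11)) = 11.4018
d((12, 4), (-9, -5)) = 22.8473
d((15, 10), (17, -1)) = 11.1803
d((15, 10), (3, 11)) = 12.0416
d((15, 10), (-9, -5)) = 28.3019
d((17, -1), (3, 11)) = 18.4391
d((17, -1), (-9, -5)) = 26.3059
d((3, 11), (-9, -5)) = 20.0

Closest pair: (10, 0) and (12, 4) with distance 4.4721

The closest pair is (10, 0) and (12, 4) with Euclidean distance 4.4721. For 7 points, brute-force pairwise comparison is shown above. For large n, the divide-and-conquer algorithm (sort by x, recurse on halves, check the dividing strip) achieves O(n log n).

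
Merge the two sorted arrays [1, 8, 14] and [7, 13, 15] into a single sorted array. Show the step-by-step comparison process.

Merging process:

Compare 1 vs 7: take 1 from left. Merged: [1]
Compare 8 vs 7: take 7 from right. Merged: [1, 7]
Compare 8 vs 13: take 8 from left. Merged: [1, 7, 8]
Compare 14 vs 13: take 13 from right. Merged: [1, 7, 8, 13]
Compare 14 vs 15: take 14 from left. Merged: [1, 7, 8, 13, 14]
Append remaining from right: [15]. Merged: [1, 7, 8, 13, 14, 15]

Final merged array: [1, 7, 8, 13, 14, 15]
Total comparisons: 5

The merged array is [1, 7, 8, 13, 14, 15], requiring 5 comparisons. The merge step runs in O(n) time where n is the total number of elements.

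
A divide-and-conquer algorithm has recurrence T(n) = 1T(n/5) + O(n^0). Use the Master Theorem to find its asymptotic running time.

Master Theorem for T(n) = 1T(n/5) + O(n^0):

a = 1, b = 5, c = 0
log_b(a) = log_5(1) = 0.0000

Case 2: c = 0 = log_5(1) = 0.0000
T(n) = O(n^0 log n) = O(log n)

For T(n) = 1T(n/5) + O(n^0): log_5(1) = 0.0000. This is Case 2 of the Master Theorem (c = log_b(a), equal work at all levels), giving O(log n).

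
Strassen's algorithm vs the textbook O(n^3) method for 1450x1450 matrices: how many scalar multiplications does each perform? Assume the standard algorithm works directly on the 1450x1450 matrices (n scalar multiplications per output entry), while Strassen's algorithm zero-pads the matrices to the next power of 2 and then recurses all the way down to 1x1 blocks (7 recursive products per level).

Matrix multiplication for 1450x1450 matrices:

Strassen's algorithm requires power-of-2 dimensions. Pad 1450x1450 to 2048x2048 (next power of 2).

Standard algorithm: 1450^3 = 3048625000 multiplications
Strassen's algorithm: 7^(log2(2048)) = 7^11 = 1977326743 multiplications
Savings: 3048625000 - 1977326743 = 1071298257 multiplications

Standard: 3048625000 multiplications (1450^3). Strassen: 1977326743 multiplications (7^11, after padding to 2048x2048). Strassen reduces 8 recursive multiplications to 7 at each level.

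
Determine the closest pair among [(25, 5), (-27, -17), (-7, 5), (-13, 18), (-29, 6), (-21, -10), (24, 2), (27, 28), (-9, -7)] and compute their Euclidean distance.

Computing all pairwise distances among 9 points:

d((25, 5), (-27, -17)) = 56.4624
d((25, 5), (-7, 5)) = 32.0
d((25, 5), (-13, 18)) = 40.1622
d((25, 5), (-29, 6)) = 54.0093
d((25, 5), (-21, -10)) = 48.3839
d((25, 5), (24, 2)) = 3.1623 <-- minimum
d((25, 5), (27, 28)) = 23.0868
d((25, 5), (-9, -7)) = 36.0555
d((-27, -17), (-7, 5)) = 29.7321
d((-27, -17), (-13, 18)) = 37.6962
d((-27, -17), (-29, 6)) = 23.0868
d((-27, -17), (-21, -10)) = 9.2195
d((-27, -17), (24, 2)) = 54.4243
d((-27, -17), (27, 28)) = 70.2922
d((-27, -17), (-9, -7)) = 20.5913
d((-7, 5), (-13, 18)) = 14.3178
d((-7, 5), (-29, 6)) = 22.0227
d((-7, 5), (-21, -10)) = 20.5183
d((-7, 5), (24, 2)) = 31.1448
d((-7, 5), (27, 28)) = 41.0488
d((-7, 5), (-9, -7)) = 12.1655
d((-13, 18), (-29, 6)) = 20.0
d((-13, 18), (-21, -10)) = 29.1204
d((-13, 18), (24, 2)) = 40.3113
d((-13, 18), (27, 28)) = 41.2311
d((-13, 18), (-9, -7)) = 25.318
d((-29, 6), (-21, -10)) = 17.8885
d((-29, 6), (24, 2)) = 53.1507
d((-29, 6), (27, 28)) = 60.1664
d((-29, 6), (-9, -7)) = 23.8537
d((-21, -10), (24, 2)) = 46.5725
d((-21, -10), (27, 28)) = 61.2209
d((-21, -10), (-9, -7)) = 12.3693
d((24, 2), (27, 28)) = 26.1725
d((24, 2), (-9, -7)) = 34.2053
d((27, 28), (-9, -7)) = 50.2096

Closest pair: (25, 5) and (24, 2) with distance 3.1623

The closest pair is (25, 5) and (24, 2) with Euclidean distance 3.1623. For 9 points, brute-force pairwise comparison is shown above. For large n, the divide-and-conquer algorithm (sort by x, recurse on halves, check the dividing strip) achieves O(n log n).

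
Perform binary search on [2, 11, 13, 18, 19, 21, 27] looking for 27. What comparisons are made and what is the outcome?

Binary search for 27 in [2, 11, 13, 18, 19, 21, 27]:

lo=0, hi=6, mid=3, arr[mid]=18 -> 18 < 27, search right half
lo=4, hi=6, mid=5, arr[mid]=21 -> 21 < 27, search right half
lo=6, hi=6, mid=6, arr[mid]=27 -> Found target at index 6!

Binary search finds 27 at index 6 after 3 comparisons. The search repeatedly halves the search space by comparing with the middle element.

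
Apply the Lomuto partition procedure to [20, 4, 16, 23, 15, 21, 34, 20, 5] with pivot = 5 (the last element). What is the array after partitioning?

Lomuto partition with pivot = 5:

Initial array: [20, 4, 16, 23, 15, 21, 34, 20, 5]

arr[0]=20 > 5: no swap
arr[1]=4 <= 5: swap with position 0, array becomes [4, 20, 16, 23, 15, 21, 34, 20, 5]
arr[2]=16 > 5: no swap
arr[3]=23 > 5: no swap
arr[4]=15 > 5: no swap
arr[5]=21 > 5: no swap
arr[6]=34 > 5: no swap
arr[7]=20 > 5: no swap

Place pivot at position 1: [4, 5, 16, 23, 15, 21, 34, 20, 20]
Pivot position: 1

After partitioning with pivot 5, the array becomes [4, 5, 16, 23, 15, 21, 34, 20, 20]. The pivot is placed at index 1. All elements to the left of the pivot are <= 5, and all elements to the right are > 5.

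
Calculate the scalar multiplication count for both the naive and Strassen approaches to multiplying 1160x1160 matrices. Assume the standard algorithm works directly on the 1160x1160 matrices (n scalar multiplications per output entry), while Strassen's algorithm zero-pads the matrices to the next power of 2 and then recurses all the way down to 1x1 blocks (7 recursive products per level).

Matrix multiplication for 1160x1160 matrices:

Strassen's algorithm requires power-of-2 dimensions. Pad 1160x1160 to 2048x2048 (next power of 2).

Standard algorithm: 1160^3 = 1560896000 multiplications
Strassen's algorithm: 7^(log2(2048)) = 7^11 = 1977326743 multiplications
Difference: 1560896000 - 1977326743 = -416430743 (Strassen uses MORE here due to padding overhead — for small or just-over-power-of-2 n, padding can outweigh the per-level savings)

Standard: 1560896000 multiplications (1160^3). Strassen: 1977326743 multiplications (7^11, after padding to 2048x2048). Strassen reduces 8 recursive multiplications to 7 at each level.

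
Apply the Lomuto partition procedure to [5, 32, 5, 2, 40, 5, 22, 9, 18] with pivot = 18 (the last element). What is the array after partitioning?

Lomuto partition with pivot = 18:

Initial array: [5, 32, 5, 2, 40, 5, 22, 9, 18]

arr[0]=5 <= 18: swap with position 0, array becomes [5, 32, 5, 2, 40, 5, 22, 9, 18]
arr[1]=32 > 18: no swap
arr[2]=5 <= 18: swap with position 1, array becomes [5, 5, 32, 2, 40, 5, 22, 9, 18]
arr[3]=2 <= 18: swap with position 2, array becomes [5, 5, 2, 32, 40, 5, 22, 9, 18]
arr[4]=40 > 18: no swap
arr[5]=5 <= 18: swap with position 3, array becomes [5, 5, 2, 5, 40, 32, 22, 9, 18]
arr[6]=22 > 18: no swap
arr[7]=9 <= 18: swap with position 4, array becomes [5, 5, 2, 5, 9, 32, 22, 40, 18]

Place pivot at position 5: [5, 5, 2, 5, 9, 18, 22, 40, 32]
Pivot position: 5

After partitioning with pivot 18, the array becomes [5, 5, 2, 5, 9, 18, 22, 40, 32]. The pivot is placed at index 5. All elements to the left of the pivot are <= 18, and all elements to the right are > 18.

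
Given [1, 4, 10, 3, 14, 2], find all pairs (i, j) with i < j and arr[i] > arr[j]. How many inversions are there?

Finding inversions in [1, 4, 10, 3, 14, 2]:

(1, 3): arr[1]=4 > arr[3]=3
(1, 5): arr[1]=4 > arr[5]=2
(2, 3): arr[2]=10 > arr[3]=3
(2, 5): arr[2]=10 > arr[5]=2
(3, 5): arr[3]=3 > arr[5]=2
(4, 5): arr[4]=14 > arr[5]=2

Total inversions: 6

The array has 6 inversion(s): (1,3), (1,5), (2,3), (2,5), (3,5), (4,5). Each pair (i,j) satisfies i < j and arr[i] > arr[j].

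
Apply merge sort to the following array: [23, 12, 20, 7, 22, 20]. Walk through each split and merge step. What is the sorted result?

Merge sort trace:

Split: [23, 12, 20, 7, 22, 20] -> [23, 12, 20] and [7, 22, 20]
  Split: [23, 12, 20] -> [23] and [12, 20]
    Split: [12, 20] -> [12] and [20]
    Merge: [12] + [20] -> [12, 20]
  Merge: [23] + [12, 20] -> [12, 20, 23]
  Split: [7, 22, 20] -> [7] and [22, 20]
    Split: [22, 20] -> [22] and [20]
    Merge: [22] + [20] -> [20, 22]
  Merge: [7] + [20, 22] -> [7, 20, 22]
Merge: [12, 20, 23] + [7, 20, 22] -> [7, 12, 20, 20, 22, 23]

Final sorted array: [7, 12, 20, 20, 22, 23]

The merge sort proceeds by recursively splitting the array and merging sorted halves.
After all merges, the sorted array is [7, 12, 20, 20, 22, 23].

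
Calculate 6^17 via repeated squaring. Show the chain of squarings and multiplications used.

Computing 6^17 by squaring (build up from 6^1; each line after the first costs one multiplication):

6^1 = 6
6^2 = (6^1)^2 = 6^2 = 36
6^4 = (6^2)^2 = 36^2 = 1296
6^8 = (6^4)^2 = 1296^2 = 1679616
6^16 = (6^8)^2 = 1679616^2 = 2821109907456
6^17 = 6 * 6^16 = 6 * 2821109907456 = 16926659444736

Result: 16926659444736
Multiplications needed: 5 (5 lines after 6^1)

6^17 = 16926659444736. Using exponentiation by squaring, this requires 5 multiplications. The key idea: if the exponent is even, square the half-power; if odd, multiply by the base once.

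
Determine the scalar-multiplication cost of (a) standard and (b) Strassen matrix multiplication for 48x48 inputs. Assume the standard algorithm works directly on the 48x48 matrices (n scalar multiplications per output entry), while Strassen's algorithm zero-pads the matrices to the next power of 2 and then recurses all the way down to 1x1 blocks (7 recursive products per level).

Matrix multiplication for 48x48 matrices:

Strassen's algorithm requires power-of-2 dimensions. Pad 48x48 to 64x64 (next power of 2).

Standard algorithm: 48^3 = 110592 multiplications
Strassen's algorithm: 7^(log2(64)) = 7^6 = 117649 multiplications
Difference: 110592 - 117649 = -7057 (Strassen uses MORE here due to padding overhead — for small or just-over-power-of-2 n, padding can outweigh the per-level savings)

Standard: 110592 multiplications (48^3). Strassen: 117649 multiplications (7^6, after padding to 64x64). Strassen reduces 8 recursive multiplications to 7 at each level.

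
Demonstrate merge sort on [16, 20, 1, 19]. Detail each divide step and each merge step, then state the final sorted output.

Merge sort trace:

Split: [16, 20, 1, 19] -> [16, 20] and [1, 19]
  Split: [16, 20] -> [16] and [20]
  Merge: [16] + [20] -> [16, 20]
  Split: [1, 19] -> [1] and [19]
  Merge: [1] + [19] -> [1, 19]
Merge: [16, 20] + [1, 19] -> [1, 16, 19, 20]

Final sorted array: [1, 16, 19, 20]

The merge sort proceeds by recursively splitting the array and merging sorted halves.
After all merges, the sorted array is [1, 16, 19, 20].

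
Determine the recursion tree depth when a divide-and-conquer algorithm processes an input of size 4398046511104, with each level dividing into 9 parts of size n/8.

For divide and conquer with division factor 8:

Problem sizes at each level:
Level 0: 4398046511104
Level 1: 549755813888
Level 2: 68719476736
Level 3: 8589934592
Level 4: 1073741824
Level 5: 134217728
Level 6: 16777216
Level 7: 2097152
Level 8: 262144
Level 9: 32768
Level 10: 4096
Level 11: 512
Level 12: 64
Level 13: 8
Level 14: 1

The root is level 0 and the size-1 base case is level 14 (the tree spans levels 0 through 14, i.e. 15 levels counting the root), so the depth is the number of divisions: log_8(4398046511104) = 14

The recursion tree depth is log_8(4398046511104) = 14. At each level, the problem size is divided by 8, so it takes 14 divisions to reduce to a base case of size 1. The algorithm makes 9 recursive calls at each level.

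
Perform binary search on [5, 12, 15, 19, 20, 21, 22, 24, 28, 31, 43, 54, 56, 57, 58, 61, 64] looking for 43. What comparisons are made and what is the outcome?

Binary search for 43 in [5, 12, 15, 19, 20, 21, 22, 24, 28, 31, 43, 54, 56, 57, 58, 61, 64]:

lo=0, hi=16, mid=8, arr[mid]=28 -> 28 < 43, search right half
lo=9, hi=16, mid=12, arr[mid]=56 -> 56 > 43, search left half
lo=9, hi=11, mid=10, arr[mid]=43 -> Found target at index 10!

Binary search finds 43 at index 10 after 3 comparisons. The search repeatedly halves the search space by comparing with the middle element.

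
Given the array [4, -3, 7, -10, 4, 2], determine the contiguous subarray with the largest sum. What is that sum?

Using Kadane's algorithm on [4, -3, 7, -10, 4, 2]:

Scanning through the array:
Position 1 (value -3): max_ending_here = 1, max_so_far = 4
Position 2 (value 7): max_ending_here = 8, max_so_far = 8
Position 3 (value -10): max_ending_here = -2, max_so_far = 8
Position 4 (value 4): max_ending_here = 4, max_so_far = 8
Position 5 (value 2): max_ending_here = 6, max_so_far = 8

Maximum subarray: [4, -3, 7]
Maximum sum: 8

The maximum subarray is [4, -3, 7] with sum 8. This subarray runs from index 0 to index 2.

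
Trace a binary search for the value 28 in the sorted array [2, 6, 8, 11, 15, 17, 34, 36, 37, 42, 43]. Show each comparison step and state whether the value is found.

Binary search for 28 in [2, 6, 8, 11, 15, 17, 34, 36, 37, 42, 43]:

lo=0, hi=10, mid=5, arr[mid]=17 -> 17 < 28, search right half
lo=6, hi=10, mid=8, arr[mid]=37 -> 37 > 28, search left half
lo=6, hi=7, mid=6, arr[mid]=34 -> 34 > 28, search left half
lo=6 > hi=5, target 28 not found

Binary search determines that 28 is not in the array after 3 comparisons. The search space was exhausted without finding the target.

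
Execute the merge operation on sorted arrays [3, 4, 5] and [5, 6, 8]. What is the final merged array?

Merging process:

Compare 3 vs 5: take 3 from left. Merged: [3]
Compare 4 vs 5: take 4 from left. Merged: [3, 4]
Compare 5 vs 5: take 5 from left. Merged: [3, 4, 5]
Append remaining from right: [5, 6, 8]. Merged: [3, 4, 5, 5, 6, 8]

Final merged array: [3, 4, 5, 5, 6, 8]
Total comparisons: 3

The merged array is [3, 4, 5, 5, 6, 8], requiring 3 comparisons. The merge step runs in O(n) time where n is the total number of elements.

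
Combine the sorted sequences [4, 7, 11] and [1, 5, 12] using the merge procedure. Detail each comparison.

Merging process:

Compare 4 vs 1: take 1 from right. Merged: [1]
Compare 4 vs 5: take 4 from left. Merged: [1, 4]
Compare 7 vs 5: take 5 from right. Merged: [1, 4, 5]
Compare 7 vs 12: take 7 from left. Merged: [1, 4, 5, 7]
Compare 11 vs 12: take 11 from left. Merged: [1, 4, 5, 7, 11]
Append remaining from right: [12]. Merged: [1, 4, 5, 7, 11, 12]

Final merged array: [1, 4, 5, 7, 11, 12]
Total comparisons: 5

The merged array is [1, 4, 5, 7, 11, 12], requiring 5 comparisons. The merge step runs in O(n) time where n is the total number of elements.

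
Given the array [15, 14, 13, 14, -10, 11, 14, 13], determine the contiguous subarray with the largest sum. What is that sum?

Using Kadane's algorithm on [15, 14, 13, 14, -10, 11, 14, 13]:

Scanning through the array:
Position 1 (value 14): max_ending_here = 29, max_so_far = 29
Position 2 (value 13): max_ending_here = 42, max_so_far = 42
Position 3 (value 14): max_ending_here = 56, max_so_far = 56
Position 4 (value -10): max_ending_here = 46, max_so_far = 56
Position 5 (value 11): max_ending_here = 57, max_so_far = 57
Position 6 (value 14): max_ending_here = 71, max_so_far = 71
Position 7 (value 13): max_ending_here = 84, max_so_far = 84

Maximum subarray: [15, 14, 13, 14, -10, 11, 14, 13]
Maximum sum: 84

The maximum subarray is [15, 14, 13, 14, -10, 11, 14, 13] with sum 84. This subarray runs from index 0 to index 7.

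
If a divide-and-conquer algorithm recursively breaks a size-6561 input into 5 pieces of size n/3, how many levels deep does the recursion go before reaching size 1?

For divide and conquer with division factor 3:

Problem sizes at each level:
Level 0: 6561
Level 1: 2187
Level 2: 729
Level 3: 243
Level 4: 81
Level 5: 27
Level 6: 9
Level 7: 3
Level 8: 1

The root is level 0 and the size-1 base case is level 8 (the tree spans levels 0 through 8, i.e. 9 levels counting the root), so the depth is the number of divisions: log_3(6561) = 8

The recursion tree depth is log_3(6561) = 8. At each level, the problem size is divided by 3, so it takes 8 divisions to reduce to a base case of size 1. The algorithm makes 5 recursive calls at each level.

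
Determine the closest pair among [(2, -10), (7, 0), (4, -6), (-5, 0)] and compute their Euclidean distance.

Computing all pairwise distances among 4 points:

d((2, -10), (7, 0)) = 11.1803
d((2, -10), (4, -6)) = 4.4721 <-- minimum
d((2, -10), (-5, 0)) = 12.2066
d((7, 0), (4, -6)) = 6.7082
d((7, 0), (-5, 0)) = 12.0
d((4, -6), (-5, 0)) = 10.8167

Closest pair: (2, -10) and (4, -6) with distance 4.4721

The closest pair is (2, -10) and (4, -6) with Euclidean distance 4.4721. For 4 points, brute-force pairwise comparison is shown above. For large n, the divide-and-conquer algorithm (sort by x, recurse on halves, check the dividing strip) achieves O(n log n).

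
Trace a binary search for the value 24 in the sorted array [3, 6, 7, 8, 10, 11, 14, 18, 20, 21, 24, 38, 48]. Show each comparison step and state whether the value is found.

Binary search for 24 in [3, 6, 7, 8, 10, 11, 14, 18, 20, 21, 24, 38, 48]:

lo=0, hi=12, mid=6, arr[mid]=14 -> 14 < 24, search right half
lo=7, hi=12, mid=9, arr[mid]=21 -> 21 < 24, search right half
lo=10, hi=12, mid=11, arr[mid]=38 -> 38 > 24, search left half
lo=10, hi=10, mid=10, arr[mid]=24 -> Found target at index 10!

Binary search finds 24 at index 10 after 4 comparisons. The search repeatedly halves the search space by comparing with the middle element.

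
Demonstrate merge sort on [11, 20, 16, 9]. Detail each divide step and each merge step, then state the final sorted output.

Merge sort trace:

Split: [11, 20, 16, 9] -> [11, 20] and [16, 9]
  Split: [11, 20] -> [11] and [20]
  Merge: [11] + [20] -> [11, 20]
  Split: [16, 9] -> [16] and [9]
  Merge: [16] + [9] -> [9, 16]
Merge: [11, 20] + [9, 16] -> [9, 11, 16, 20]

Final sorted array: [9, 11, 16, 20]

The merge sort proceeds by recursively splitting the array and merging sorted halves.
After all merges, the sorted array is [9, 11, 16, 20].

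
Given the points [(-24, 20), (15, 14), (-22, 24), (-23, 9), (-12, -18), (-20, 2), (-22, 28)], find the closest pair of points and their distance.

Computing all pairwise distances among 7 points:

d((-24, 20), (15, 14)) = 39.4588
d((-24, 20), (-22, 24)) = 4.4721
d((-24, 20), (-23, 9)) = 11.0454
d((-24, 20), (-12, -18)) = 39.8497
d((-24, 20), (-20, 2)) = 18.4391
d((-24, 20), (-22, 28)) = 8.2462
d((15, 14), (-22, 24)) = 38.3275
d((15, 14), (-23, 9)) = 38.3275
d((15, 14), (-12, -18)) = 41.8688
d((15, 14), (-20, 2)) = 37.0
d((15, 14), (-22, 28)) = 39.5601
d((-22, 24), (-23, 9)) = 15.0333
d((-22, 24), (-12, -18)) = 43.1741
d((-22, 24), (-20, 2)) = 22.0907
d((-22, 24), (-22, 28)) = 4.0 <-- minimum
d((-23, 9), (-12, -18)) = 29.1548
d((-23, 9), (-20, 2)) = 7.6158
d((-23, 9), (-22, 28)) = 19.0263
d((-12, -18), (-20, 2)) = 21.5407
d((-12, -18), (-22, 28)) = 47.0744
d((-20, 2), (-22, 28)) = 26.0768

Closest pair: (-22, 24) and (-22, 28) with distance 4.0

The closest pair is (-22, 24) and (-22, 28) with Euclidean distance 4.0. For 7 points, brute-force pairwise comparison is shown above. For large n, the divide-and-conquer algorithm (sort by x, recurse on halves, check the dividing strip) achieves O(n log n).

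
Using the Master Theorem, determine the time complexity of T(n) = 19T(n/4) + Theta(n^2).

Master Theorem for T(n) = 19T(n/4) + O(n^2):

a = 19, b = 4, c = 2
log_b(a) = log_4(19) = 2.1240

Case 1: c = 2 < log_4(19) = 2.1240
T(n) = O(n^(log_4 19))

For T(n) = 19T(n/4) + O(n^2): log_4(19) = 2.1240. This is Case 1 of the Master Theorem (c < log_b(a), work dominated by leaves), giving O(n^(log_4 19)).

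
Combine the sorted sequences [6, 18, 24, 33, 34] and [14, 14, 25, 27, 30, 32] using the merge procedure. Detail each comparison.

Merging process:

Compare 6 vs 14: take 6 from left. Merged: [6]
Compare 18 vs 14: take 14 from right. Merged: [6, 14]
Compare 18 vs 14: take 14 from right. Merged: [6, 14, 14]
Compare 18 vs 25: take 18 from left. Merged: [6, 14, 14, 18]
Compare 24 vs 25: take 24 from left. Merged: [6, 14, 14, 18, 24]
Compare 33 vs 25: take 25 from right. Merged: [6, 14, 14, 18, 24, 25]
Compare 33 vs 27: take 27 from right. Merged: [6, 14, 14, 18, 24, 25, 27]
Compare 33 vs 30: take 30 from right. Merged: [6, 14, 14, 18, 24, 25, 27, 30]
Compare 33 vs 32: take 32 from right. Merged: [6, 14, 14, 18, 24, 25, 27, 30, 32]
Append remaining from left: [33, 34]. Merged: [6, 14, 14, 18, 24, 25, 27, 30, 32, 33, 34]

Final merged array: [6, 14, 14, 18, 24, 25, 27, 30, 32, 33, 34]
Total comparisons: 9

The merged array is [6, 14, 14, 18, 24, 25, 27, 30, 32, 33, 34], requiring 9 comparisons. The merge step runs in O(n) time where n is the total number of elements.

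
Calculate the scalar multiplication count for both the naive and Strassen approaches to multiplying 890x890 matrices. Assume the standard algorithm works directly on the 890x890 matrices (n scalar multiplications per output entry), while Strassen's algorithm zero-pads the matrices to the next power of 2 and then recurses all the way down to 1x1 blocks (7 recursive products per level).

Matrix multiplication for 890x890 matrices:

Strassen's algorithm requires power-of-2 dimensions. Pad 890x890 to 1024x1024 (next power of 2).

Standard algorithm: 890^3 = 704969000 multiplications
Strassen's algorithm: 7^(log2(1024)) = 7^10 = 282475249 multiplications
Savings: 704969000 - 282475249 = 422493751 multiplications

Standard: 704969000 multiplications (890^3). Strassen: 282475249 multiplications (7^10, after padding to 1024x1024). Strassen reduces 8 recursive multiplications to 7 at each level.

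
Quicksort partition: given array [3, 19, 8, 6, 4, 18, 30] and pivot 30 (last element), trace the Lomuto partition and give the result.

Lomuto partition with pivot = 30:

Initial array: [3, 19, 8, 6, 4, 18, 30]

arr[0]=3 <= 30: swap with position 0, array becomes [3, 19, 8, 6, 4, 18, 30]
arr[1]=19 <= 30: swap with position 1, array becomes [3, 19, 8, 6, 4, 18, 30]
arr[2]=8 <= 30: swap with position 2, array becomes [3, 19, 8, 6, 4, 18, 30]
arr[3]=6 <= 30: swap with position 3, array becomes [3, 19, 8, 6, 4, 18, 30]
arr[4]=4 <= 30: swap with position 4, array becomes [3, 19, 8, 6, 4, 18, 30]
arr[5]=18 <= 30: swap with position 5, array becomes [3, 19, 8, 6, 4, 18, 30]

Place pivot at position 6: [3, 19, 8, 6, 4, 18, 30]
Pivot position: 6

After partitioning with pivot 30, the array becomes [3, 19, 8, 6, 4, 18, 30]. The pivot is placed at index 6. All elements to the left of the pivot are <= 30, and all elements to the right are > 30.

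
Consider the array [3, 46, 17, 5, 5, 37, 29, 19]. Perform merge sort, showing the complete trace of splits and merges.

Merge sort trace:

Split: [3, 46, 17, 5, 5, 37, 29, 19] -> [3, 46, 17, 5] and [5, 37, 29, 19]
  Split: [3, 46, 17, 5] -> [3, 46] and [17, 5]
    Split: [3, 46] -> [3] and [46]
    Merge: [3] + [46] -> [3, 46]
    Split: [17, 5] -> [17] and [5]
    Merge: [17] + [5] -> [5, 17]
  Merge: [3, 46] + [5, 17] -> [3, 5, 17, 46]
  Split: [5, 37, 29, 19] -> [5, 37] and [29, 19]
    Split: [5, 37] -> [5] and [37]
    Merge: [5] + [37] -> [5, 37]
    Split: [29, 19] -> [29] and [19]
    Merge: [29] + [19] -> [19, 29]
  Merge: [5, 37] + [19, 29] -> [5, 19, 29, 37]
Merge: [3, 5, 17, 46] + [5, 19, 29, 37] -> [3, 5, 5, 17, 19, 29, 37, 46]

Final sorted array: [3, 5, 5, 17, 19, 29, 37, 46]

The merge sort proceeds by recursively splitting the array and merging sorted halves.
After all merges, the sorted array is [3, 5, 5, 17, 19, 29, 37, 46].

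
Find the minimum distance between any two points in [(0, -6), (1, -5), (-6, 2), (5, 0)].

Computing all pairwise distances among 4 points:

d((0, -6), (1, -5)) = 1.4142 <-- minimum
d((0, -6), (-6, 2)) = 10.0
d((0, -6), (5, 0)) = 7.8102
d((1, -5), (-6, 2)) = 9.8995
d((1, -5), (5, 0)) = 6.4031
d((-6, 2), (5, 0)) = 11.1803

Closest pair: (0, -6) and (1, -5) with distance 1.4142

The closest pair is (0, -6) and (1, -5) with Euclidean distance 1.4142. For 4 points, brute-force pairwise comparison is shown above. For large n, the divide-and-conquer algorithm (sort by x, recurse on halves, check the dividing strip) achieves O(n log n).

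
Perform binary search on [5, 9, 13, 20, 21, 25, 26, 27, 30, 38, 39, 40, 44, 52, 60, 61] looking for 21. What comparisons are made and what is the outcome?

Binary search for 21 in [5, 9, 13, 20, 21, 25, 26, 27, 30, 38, 39, 40, 44, 52, 60, 61]:

lo=0, hi=15, mid=7, arr[mid]=27 -> 27 > 21, search left half
lo=0, hi=6, mid=3, arr[mid]=20 -> 20 < 21, search right half
lo=4, hi=6, mid=5, arr[mid]=25 -> 25 > 21, search left half
lo=4, hi=4, mid=4, arr[mid]=21 -> Found target at index 4!

Binary search finds 21 at index 4 after 4 comparisons. The search repeatedly halves the search space by comparing with the middle element.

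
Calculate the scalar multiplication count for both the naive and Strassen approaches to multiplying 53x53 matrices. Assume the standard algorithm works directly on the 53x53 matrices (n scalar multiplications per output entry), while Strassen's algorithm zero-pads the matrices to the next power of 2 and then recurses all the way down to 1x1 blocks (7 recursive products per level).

Matrix multiplication for 53x53 matrices:

Strassen's algorithm requires power-of-2 dimensions. Pad 53x53 to 64x64 (next power of 2).

Standard algorithm: 53^3 = 148877 multiplications
Strassen's algorithm: 7^(log2(64)) = 7^6 = 117649 multiplications
Savings: 148877 - 117649 = 31228 multiplications

Standard: 148877 multiplications (53^3). Strassen: 117649 multiplications (7^6, after padding to 64x64). Strassen reduces 8 recursive multiplications to 7 at each level.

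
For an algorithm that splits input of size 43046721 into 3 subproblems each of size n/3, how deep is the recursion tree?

For divide and conquer with division factor 3:

Problem sizes at each level:
Level 0: 43046721
Level 1: 14348907
Level 2: 4782969
Level 3: 1594323
Level 4: 531441
Level 5: 177147
Level 6: 59049
Level 7: 19683
Level 8: 6561
Level 9: 2187
Level 10: 729
Level 11: 243
Level 12: 81
Level 13: 27
Level 14: 9
Level 15: 3
Level 16: 1

The root is level 0 and the size-1 base case is level 16 (the tree spans levels 0 through 16, i.e. 17 levels counting the root), so the depth is the number of divisions: log_3(43046721) = 16

The recursion tree depth is log_3(43046721) = 16. At each level, the problem size is divided by 3, so it takes 16 divisions to reduce to a base case of size 1. The algorithm makes 3 recursive calls at each level.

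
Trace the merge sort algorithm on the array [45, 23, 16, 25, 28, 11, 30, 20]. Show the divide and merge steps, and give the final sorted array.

Merge sort trace:

Split: [45, 23, 16, 25, 28, 11, 30, 20] -> [45, 23, 16, 25] and [28, 11, 30, 20]
  Split: [45, 23, 16, 25] -> [45, 23] and [16, 25]
    Split: [45, 23] -> [45] and [23]
    Merge: [45] + [23] -> [23, 45]
    Split: [16, 25] -> [16] and [25]
    Merge: [16] + [25] -> [16, 25]
  Merge: [23, 45] + [16, 25] -> [16, 23, 25, 45]
  Split: [28, 11, 30, 20] -> [28, 11] and [30, 20]
    Split: [28, 11] -> [28] and [11]
    Merge: [28] + [11] -> [11, 28]
    Split: [30, 20] -> [30] and [20]
    Merge: [30] + [20] -> [20, 30]
  Merge: [11, 28] + [20, 30] -> [11, 20, 28, 30]
Merge: [16, 23, 25, 45] + [11, 20, 28, 30] -> [11, 16, 20, 23, 25, 28, 30, 45]

Final sorted array: [11, 16, 20, 23, 25, 28, 30, 45]

The merge sort proceeds by recursively splitting the array and merging sorted halves.
After all merges, the sorted array is [11, 16, 20, 23, 25, 28, 30, 45].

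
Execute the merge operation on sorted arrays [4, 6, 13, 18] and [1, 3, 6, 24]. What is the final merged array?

Merging process:

Compare 4 vs 1: take 1 from right. Merged: [1]
Compare 4 vs 3: take 3 from right. Merged: [1, 3]
Compare 4 vs 6: take 4 from left. Merged: [1, 3, 4]
Compare 6 vs 6: take 6 from left. Merged: [1, 3, 4, 6]
Compare 13 vs 6: take 6 from right. Merged: [1, 3, 4, 6, 6]
Compare 13 vs 24: take 13 from left. Merged: [1, 3, 4, 6, 6, 13]
Compare 18 vs 24: take 18 from left. Merged: [1, 3, 4, 6, 6, 13, 18]
Append remaining from right: [24]. Merged: [1, 3, 4, 6, 6, 13, 18, 24]

Final merged array: [1, 3, 4, 6, 6, 13, 18, 24]
Total comparisons: 7

The merged array is [1, 3, 4, 6, 6, 13, 18, 24], requiring 7 comparisons. The merge step runs in O(n) time where n is the total number of elements.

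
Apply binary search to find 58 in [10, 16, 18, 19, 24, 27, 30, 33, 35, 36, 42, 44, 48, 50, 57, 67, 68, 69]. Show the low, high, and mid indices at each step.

Binary search for 58 in [10, 16, 18, 19, 24, 27, 30, 33, 35, 36, 42, 44, 48, 50, 57, 67, 68, 69]:

lo=0, hi=17, mid=8, arr[mid]=35 -> 35 < 58, search right half
lo=9, hi=17, mid=13, arr[mid]=50 -> 50 < 58, search right half
lo=14, hi=17, mid=15, arr[mid]=67 -> 67 > 58, search left half
lo=14, hi=14, mid=14, arr[mid]=57 -> 57 < 58, search right half
lo=15 > hi=14, target 58 not found

Binary search determines that 58 is not in the array after 4 comparisons. The search space was exhausted without finding the target.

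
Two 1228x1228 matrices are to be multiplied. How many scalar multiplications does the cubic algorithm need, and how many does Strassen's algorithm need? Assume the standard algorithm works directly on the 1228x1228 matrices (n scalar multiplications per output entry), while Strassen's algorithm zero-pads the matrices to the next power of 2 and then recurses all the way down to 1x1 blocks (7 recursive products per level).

Matrix multiplication for 1228x1228 matrices:

Strassen's algorithm requires power-of-2 dimensions. Pad 1228x1228 to 2048x2048 (next power of 2).

Standard algorithm: 1228^3 = 1851804352 multiplications
Strassen's algorithm: 7^(log2(2048)) = 7^11 = 1977326743 multiplications
Difference: 1851804352 - 1977326743 = -125522391 (Strassen uses MORE here due to padding overhead — for small or just-over-power-of-2 n, padding can outweigh the per-level savings)

Standard: 1851804352 multiplications (1228^3). Strassen: 1977326743 multiplications (7^11, after padding to 2048x2048). Strassen reduces 8 recursive multiplications to 7 at each level.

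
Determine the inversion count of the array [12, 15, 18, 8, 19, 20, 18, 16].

Finding inversions in [12, 15, 18, 8, 19, 20, 18, 16]:

(0, 3): arr[0]=12 > arr[3]=8
(1, 3): arr[1]=15 > arr[3]=8
(2, 3): arr[2]=18 > arr[3]=8
(2, 7): arr[2]=18 > arr[7]=16
(4, 6): arr[4]=19 > arr[6]=18
(4, 7): arr[4]=19 > arr[7]=16
(5, 6): arr[5]=20 > arr[6]=18
(5, 7): arr[5]=20 > arr[7]=16
(6, 7): arr[6]=18 > arr[7]=16

Total inversions: 9

The array has 9 inversion(s): (0,3), (1,3), (2,3), (2,7), (4,6), (4,7), (5,6), (5,7), (6,7). Each pair (i,j) satisfies i < j and arr[i] > arr[j].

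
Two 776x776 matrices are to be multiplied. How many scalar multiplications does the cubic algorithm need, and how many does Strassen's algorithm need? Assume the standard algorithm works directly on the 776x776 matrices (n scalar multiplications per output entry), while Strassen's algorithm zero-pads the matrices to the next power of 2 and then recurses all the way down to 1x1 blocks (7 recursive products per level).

Matrix multiplication for 776x776 matrices:

Strassen's algorithm requires power-of-2 dimensions. Pad 776x776 to 1024x1024 (next power of 2).

Standard algorithm: 776^3 = 467288576 multiplications
Strassen's algorithm: 7^(log2(1024)) = 7^10 = 282475249 multiplications
Savings: 467288576 - 282475249 = 184813327 multiplications

Standard: 467288576 multiplications (776^3). Strassen: 282475249 multiplications (7^10, after padding to 1024x1024). Strassen reduces 8 recursive multiplications to 7 at each level.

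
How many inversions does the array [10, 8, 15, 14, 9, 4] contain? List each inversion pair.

Finding inversions in [10, 8, 15, 14, 9, 4]:

(0, 1): arr[0]=10 > arr[1]=8
(0, 4): arr[0]=10 > arr[4]=9
(0, 5): arr[0]=10 > arr[5]=4
(1, 5): arr[1]=8 > arr[5]=4
(2, 3): arr[2]=15 > arr[3]=14
(2, 4): arr[2]=15 > arr[4]=9
(2, 5): arr[2]=15 > arr[5]=4
(3, 4): arr[3]=14 > arr[4]=9
(3, 5): arr[3]=14 > arr[5]=4
(4, 5): arr[4]=9 > arr[5]=4

Total inversions: 10

The array has 10 inversion(s): (0,1), (0,4), (0,5), (1,5), (2,3), (2,4), (2,5), (3,4), (3,5), (4,5). Each pair (i,j) satisfies i < j and arr[i] > arr[j].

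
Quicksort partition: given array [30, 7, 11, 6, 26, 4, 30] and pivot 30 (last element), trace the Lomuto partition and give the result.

Lomuto partition with pivot = 30:

Initial array: [30, 7, 11, 6, 26, 4, 30]

arr[0]=30 <= 30: swap with position 0, array becomes [30, 7, 11, 6, 26, 4, 30]
arr[1]=7 <= 30: swap with position 1, array becomes [30, 7, 11, 6, 26, 4, 30]
arr[2]=11 <= 30: swap with position 2, array becomes [30, 7, 11, 6, 26, 4, 30]
arr[3]=6 <= 30: swap with position 3, array becomes [30, 7, 11, 6, 26, 4, 30]
arr[4]=26 <= 30: swap with position 4, array becomes [30, 7, 11, 6, 26, 4, 30]
arr[5]=4 <= 30: swap with position 5, array becomes [30, 7, 11, 6, 26, 4, 30]

Place pivot at position 6: [30, 7, 11, 6, 26, 4, 30]
Pivot position: 6

After partitioning with pivot 30, the array becomes [30, 7, 11, 6, 26, 4, 30]. The pivot is placed at index 6. All elements to the left of the pivot are <= 30, and all elements to the right are > 30.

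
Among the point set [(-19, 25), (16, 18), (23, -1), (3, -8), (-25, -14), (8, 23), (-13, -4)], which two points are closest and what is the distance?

Computing all pairwise distances among 7 points:

d((-19, 25), (16, 18)) = 35.6931
d((-19, 25), (23, -1)) = 49.3964
d((-19, 25), (3, -8)) = 39.6611
d((-19, 25), (-25, -14)) = 39.4588
d((-19, 25), (8, 23)) = 27.074
d((-19, 25), (-13, -4)) = 29.6142
d((16, 18), (23, -1)) = 20.2485
d((16, 18), (3, -8)) = 29.0689
d((16, 18), (-25, -14)) = 52.0096
d((16, 18), (8, 23)) = 9.434 <-- minimum
d((16, 18), (-13, -4)) = 36.4005
d((23, -1), (3, -8)) = 21.1896
d((23, -1), (-25, -14)) = 49.7293
d((23, -1), (8, 23)) = 28.3019
d((23, -1), (-13, -4)) = 36.1248
d((3, -8), (-25, -14)) = 28.6356
d((3, -8), (8, 23)) = 31.4006
d((3, -8), (-13, -4)) = 16.4924
d((-25, -14), (8, 23)) = 49.5782
d((-25, -14), (-13, -4)) = 15.6205
d((8, 23), (-13, -4)) = 34.2053

Closest pair: (16, 18) and (8, 23) with distance 9.434

The closest pair is (16, 18) and (8, 23) with Euclidean distance 9.434. For 7 points, brute-force pairwise comparison is shown above. For large n, the divide-and-conquer algorithm (sort by x, recurse on halves, check the dividing strip) achieves O(n log n).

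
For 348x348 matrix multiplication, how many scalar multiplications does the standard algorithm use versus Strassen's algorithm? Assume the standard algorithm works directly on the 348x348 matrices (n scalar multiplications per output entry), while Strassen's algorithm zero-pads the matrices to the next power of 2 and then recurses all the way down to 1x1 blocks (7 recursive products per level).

Matrix multiplication for 348x348 matrices:

Strassen's algorithm requires power-of-2 dimensions. Pad 348x348 to 512x512 (next power of 2).

Standard algorithm: 348^3 = 42144192 multiplications
Strassen's algorithm: 7^(log2(512)) = 7^9 = 40353607 multiplications
Savings: 42144192 - 40353607 = 1790585 multiplications

Standard: 42144192 multiplications (348^3). Strassen: 40353607 multiplications (7^9, after padding to 512x512). Strassen reduces 8 recursive multiplications to 7 at each level.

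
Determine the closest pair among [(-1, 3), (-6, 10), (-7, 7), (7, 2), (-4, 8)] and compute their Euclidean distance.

Computing all pairwise distances among 5 points:

d((-1, 3), (-6, 10)) = 8.6023
d((-1, 3), (-7, 7)) = 7.2111
d((-1, 3), (7, 2)) = 8.0623
d((-1, 3), (-4, 8)) = 5.831
d((-6, 10), (-7, 7)) = 3.1623
d((-6, 10), (7, 2)) = 15.2643
d((-6, 10), (-4, 8)) = 2.8284 <-- minimum
d((-7, 7), (7, 2)) = 14.8661
d((-7, 7), (-4, 8)) = 3.1623
d((7, 2), (-4, 8)) = 12.53

Closest pair: (-6, 10) and (-4, 8) with distance 2.8284

The closest pair is (-6, 10) and (-4, 8) with Euclidean distance 2.8284. For 5 points, brute-force pairwise comparison is shown above. For large n, the divide-and-conquer algorithm (sort by x, recurse on halves, check the dividing strip) achieves O(n log n).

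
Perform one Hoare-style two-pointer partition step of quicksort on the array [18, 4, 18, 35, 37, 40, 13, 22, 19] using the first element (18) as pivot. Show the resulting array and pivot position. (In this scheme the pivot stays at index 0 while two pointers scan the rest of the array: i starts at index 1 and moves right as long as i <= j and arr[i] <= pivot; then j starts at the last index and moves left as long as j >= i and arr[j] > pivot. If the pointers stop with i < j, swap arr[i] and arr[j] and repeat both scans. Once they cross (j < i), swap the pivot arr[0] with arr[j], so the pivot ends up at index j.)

Hoare-style two-pointer partition with pivot = 18:

Initial array: [18, 4, 18, 35, 37, 40, 13, 22, 19]

Pointers start at i = 1, j = 8.
i stops at index 3 (arr[3]=35 > 18), j stops at index 6 (arr[6]=13 <= 18): swap arr[3] and arr[6], array becomes [18, 4, 18, 13, 37, 40, 35, 22, 19]
i ends at 4, j ends at 3: the pointers have crossed (j < i), so scanning stops.

Swap pivot arr[0] with arr[3] to place pivot at position 3: [13, 4, 18, 18, 37, 40, 35, 22, 19]
Pivot position: 3

After partitioning with pivot 18, the array becomes [13, 4, 18, 18, 37, 40, 35, 22, 19]. The pivot is placed at index 3. All elements to the left of the pivot are <= 18, and all elements to the right are > 18.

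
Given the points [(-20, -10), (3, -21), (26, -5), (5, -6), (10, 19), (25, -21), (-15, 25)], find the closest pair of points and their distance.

Computing all pairwise distances among 7 points:

d((-20, -10), (3, -21)) = 25.4951
d((-20, -10), (26, -5)) = 46.2709
d((-20, -10), (5, -6)) = 25.318
d((-20, -10), (10, 19)) = 41.7253
d((-20, -10), (25, -21)) = 46.3249
d((-20, -10), (-15, 25)) = 35.3553
d((3, -21), (26, -5)) = 28.0179
d((3, -21), (5, -6)) = 15.1327 <-- minimum
d((3, -21), (10, 19)) = 40.6079
d((3, -21), (25, -21)) = 22.0
d((3, -21), (-15, 25)) = 49.3964
d((26, -5), (5, -6)) = 21.0238
d((26, -5), (10, 19)) = 28.8444
d((26, -5), (25, -21)) = 16.0312
d((26, -5), (-15, 25)) = 50.8035
d((5, -6), (10, 19)) = 25.4951
d((5, -6), (25, -21)) = 25.0
d((5, -6), (-15, 25)) = 36.8917
d((10, 19), (25, -21)) = 42.72
d((10, 19), (-15, 25)) = 25.7099
d((25, -21), (-15, 25)) = 60.959

Closest pair: (3, -21) and (5, -6) with distance 15.1327

The closest pair is (3, -21) and (5, -6) with Euclidean distance 15.1327. For 7 points, brute-force pairwise comparison is shown above. For large n, the divide-and-conquer algorithm (sort by x, recurse on halves, check the dividing strip) achieves O(n log n).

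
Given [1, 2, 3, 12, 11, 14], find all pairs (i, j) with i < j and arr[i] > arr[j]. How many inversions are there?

Finding inversions in [1, 2, 3, 12, 11, 14]:

(3, 4): arr[3]=12 > arr[4]=11

Total inversions: 1

The array has 1 inversion(s): (3,4). Each pair (i,j) satisfies i < j and arr[i] > arr[j].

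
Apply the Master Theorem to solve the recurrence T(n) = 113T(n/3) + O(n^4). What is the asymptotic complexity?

Master Theorem for T(n) = 113T(n/3) + O(n^4):

a = 113, b = 3, c = 4
log_b(a) = log_3(113) = 4.3031

Case 1: c = 4 < log_3(113) = 4.3031
T(n) = O(n^(log_3 113))

For T(n) = 113T(n/3) + O(n^4): log_3(113) = 4.3031. This is Case 1 of the Master Theorem (c < log_b(a), work dominated by leaves), giving O(n^(log_3 113)).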